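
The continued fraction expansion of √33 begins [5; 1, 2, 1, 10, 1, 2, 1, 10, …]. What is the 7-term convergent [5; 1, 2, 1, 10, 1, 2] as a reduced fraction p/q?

Use the convergent recurrence hₖ = aₖ·hₖ₋₁ + hₖ₋₂ (and likewise for the denominators kₖ):
a_0 = 5: 5/1
a_1 = 1: 6/1
a_2 = 2: 17/3
a_3 = 1: 23/4
a_4 = 10: 247/43
a_5 = 1: 270/47
a_6 = 2: 787/137

787/137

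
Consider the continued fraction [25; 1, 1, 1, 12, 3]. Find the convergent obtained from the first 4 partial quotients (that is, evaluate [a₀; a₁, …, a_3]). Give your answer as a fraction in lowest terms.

a_0 = 25: 25/1
a_1 = 1: 26/1
a_2 = 1: 51/2
a_3 = 1: 77/3

77/3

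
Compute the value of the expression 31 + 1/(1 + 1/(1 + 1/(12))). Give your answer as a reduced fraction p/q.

788/25

Compute successive convergents:
a_0 = 31: 31/1
a_1 = 1: 32/1
a_2 = 1: 63/2
a_3 = 12: 788/25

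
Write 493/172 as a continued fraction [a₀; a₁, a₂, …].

⌊493/172⌋ = 2, remainder 149
⌊172/149⌋ = 1, remainder 23
⌊149/23⌋ = 6, remainder 11
⌊23/11⌋ = 2, remainder 1
⌊11/1⌋ = 11, remainder 0

[2; 1, 6, 2, 11]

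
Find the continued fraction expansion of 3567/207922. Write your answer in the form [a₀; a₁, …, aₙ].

3567 ÷ 207922 → quotient 0, remainder 3567
207922 ÷ 3567 → quotient 58, remainder 1036
3567 ÷ 1036 → quotient 3, remainder 459
1036 ÷ 459 → quotient 2, remainder 118
459 ÷ 118 → quotient 3, remainder 105
118 ÷ 105 → quotient 1, remainder 13
105 ÷ 13 → quotient 8, remainder 1
13 ÷ 1 → quotient 13, remainder 0

[0; 58, 3, 2, 3, 1, 8, 13]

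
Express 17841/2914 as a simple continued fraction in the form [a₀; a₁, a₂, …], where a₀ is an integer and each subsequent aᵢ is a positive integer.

⌊17841/2914⌋ = 6, remainder 357
⌊2914/357⌋ = 8, remainder 58
⌊357/58⌋ = 6, remainder 9
⌊58/9⌋ = 6, remainder 4
⌊9/4⌋ = 2, remainder 1
⌊4/1⌋ = 4, remainder 0

[6; 8, 6, 6, 2, 4]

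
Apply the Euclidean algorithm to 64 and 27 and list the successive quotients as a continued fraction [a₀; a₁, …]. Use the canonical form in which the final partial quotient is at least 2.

64 = 2·27 + 10, so a_0 = 2
27 = 2·10 + 7, so a_1 = 2
10 = 1·7 + 3, so a_2 = 1
7 = 2·3 + 1, so a_3 = 2
3 = 3·1 + 0, so a_4 = 3

[2; 2, 1, 2, 3]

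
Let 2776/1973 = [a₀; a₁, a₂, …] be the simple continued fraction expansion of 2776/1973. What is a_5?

7

2776 = 1·1973 + 803, so a_0 = 1
1973 = 2·803 + 367, so a_1 = 2
803 = 2·367 + 69, so a_2 = 2
367 = 5·69 + 22, so a_3 = 5
69 = 3·22 + 3, so a_4 = 3
22 = 7·3 + 1, so a_5 = 7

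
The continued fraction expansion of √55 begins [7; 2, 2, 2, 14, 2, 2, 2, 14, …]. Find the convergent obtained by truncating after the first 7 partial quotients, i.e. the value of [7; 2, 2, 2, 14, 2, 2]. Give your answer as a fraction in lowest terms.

6593/889

a_0 = 7: 7/1
a_1 = 2: 15/2
a_2 = 2: 37/5
a_3 = 2: 89/12
a_4 = 14: 1283/173
a_5 = 2: 2655/358
a_6 = 2: 6593/889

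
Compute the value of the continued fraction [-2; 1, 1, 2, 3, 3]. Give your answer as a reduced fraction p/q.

Collapse the nested fraction from the inside out:
Start with 3.
3 + 1/(3/1) = 3 + 1/3 = 10/3
2 + 1/(10/3) = 2 + 3/10 = 23/10
1 + 1/(23/10) = 1 + 10/23 = 33/23
1 + 1/(33/23) = 1 + 23/33 = 56/33
-2 + 1/(56/33) = -2 + 33/56 = -79/56

-79/56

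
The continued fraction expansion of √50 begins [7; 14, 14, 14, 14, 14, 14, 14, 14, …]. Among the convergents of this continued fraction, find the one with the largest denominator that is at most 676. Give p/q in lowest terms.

List convergents until the denominator exceeds the bound:
a_0 = 7: 7/1  (≤ bound)
a_1 = 14: 99/14  (≤ bound)
a_2 = 14: 1393/197  (≤ bound)
a_3 = 14: 19601/2772  (> 676, stop)

1393/197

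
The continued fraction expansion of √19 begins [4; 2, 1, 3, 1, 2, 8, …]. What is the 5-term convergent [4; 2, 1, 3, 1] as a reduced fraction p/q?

61/14

Start with 1.
3 + 1/(1/1) = 3 + 1/1 = 4/1
1 + 1/(4/1) = 1 + 1/4 = 5/4
2 + 1/(5/4) = 2 + 4/5 = 14/5
4 + 1/(14/5) = 4 + 5/14 = 61/14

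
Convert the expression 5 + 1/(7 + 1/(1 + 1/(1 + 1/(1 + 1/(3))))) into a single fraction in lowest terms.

Start with 3.
1 + 1/(3/1) = 1 + 1/3 = 4/3
1 + 1/(4/3) = 1 + 3/4 = 7/4
1 + 1/(7/4) = 1 + 4/7 = 11/7
7 + 1/(11/7) = 7 + 7/11 = 84/11
5 + 1/(84/11) = 5 + 11/84 = 431/84

431/84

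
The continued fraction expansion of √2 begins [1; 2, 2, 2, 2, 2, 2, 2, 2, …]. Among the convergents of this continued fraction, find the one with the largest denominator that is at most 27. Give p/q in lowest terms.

a_0 = 1: 1/1  (≤ bound)
a_1 = 2: 3/2  (≤ bound)
a_2 = 2: 7/5  (≤ bound)
a_3 = 2: 17/12  (≤ bound)
a_4 = 2: 41/29  (> 27, stop)

17/12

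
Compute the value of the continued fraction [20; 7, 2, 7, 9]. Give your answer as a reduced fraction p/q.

20597/1023

Collapse the nested fraction from the inside out:
Start with 9.
7 + 1/(9/1) = 7 + 1/9 = 64/9
2 + 1/(64/9) = 2 + 9/64 = 137/64
7 + 1/(137/64) = 7 + 64/137 = 1023/137
20 + 1/(1023/137) = 20 + 137/1023 = 20597/1023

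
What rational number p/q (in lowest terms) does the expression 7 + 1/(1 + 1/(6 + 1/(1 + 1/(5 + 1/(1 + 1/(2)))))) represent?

Work from the innermost term outward:
Start with 2.
1 + 1/(2/1) = 1 + 1/2 = 3/2
5 + 1/(3/2) = 5 + 2/3 = 17/3
1 + 1/(17/3) = 1 + 3/17 = 20/17
6 + 1/(20/17) = 6 + 17/20 = 137/20
1 + 1/(137/20) = 1 + 20/137 = 157/137
7 + 1/(157/137) = 7 + 137/157 = 1236/157

1236/157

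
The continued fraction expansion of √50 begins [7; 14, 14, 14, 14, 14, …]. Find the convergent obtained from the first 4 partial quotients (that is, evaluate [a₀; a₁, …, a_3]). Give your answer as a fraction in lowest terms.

Start with 14.
14 + 1/(14/1) = 14 + 1/14 = 197/14
14 + 1/(197/14) = 14 + 14/197 = 2772/197
7 + 1/(2772/197) = 7 + 197/2772 = 19601/2772

19601/2772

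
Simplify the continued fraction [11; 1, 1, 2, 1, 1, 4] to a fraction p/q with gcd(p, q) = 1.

637/55

Compute successive convergents:
a_0 = 11: 11/1
a_1 = 1: 12/1
a_2 = 1: 23/2
a_3 = 2: 58/5
a_4 = 1: 81/7
a_5 = 1: 139/12
a_6 = 4: 637/55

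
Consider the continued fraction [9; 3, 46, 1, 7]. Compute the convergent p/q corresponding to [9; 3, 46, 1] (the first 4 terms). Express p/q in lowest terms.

Start with 1.
46 + 1/(1/1) = 46 + 1/1 = 47/1
3 + 1/(47/1) = 3 + 1/47 = 142/47
9 + 1/(142/47) = 9 + 47/142 = 1325/142

1325/142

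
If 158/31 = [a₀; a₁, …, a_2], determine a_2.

⌊158/31⌋ = 5, remainder 3
⌊31/3⌋ = 10, remainder 1
⌊3/1⌋ = 3, remainder 0

3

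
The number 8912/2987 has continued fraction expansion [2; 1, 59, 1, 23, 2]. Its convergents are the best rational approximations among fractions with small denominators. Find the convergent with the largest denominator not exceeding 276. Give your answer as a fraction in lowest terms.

182/61

a_0 = 2: 2/1  (≤ bound)
a_1 = 1: 3/1  (≤ bound)
a_2 = 59: 179/60  (≤ bound)
a_3 = 1: 182/61  (≤ bound)
a_4 = 23: 4365/1463  (> 276, stop)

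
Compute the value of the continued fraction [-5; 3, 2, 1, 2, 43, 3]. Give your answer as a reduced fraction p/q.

Start with 3.
43 + 1/(3/1) = 43 + 1/3 = 130/3
2 + 1/(130/3) = 2 + 3/130 = 263/130
1 + 1/(263/130) = 1 + 130/263 = 393/263
2 + 1/(393/263) = 2 + 263/393 = 1049/393
3 + 1/(1049/393) = 3 + 393/1049 = 3540/1049
-5 + 1/(3540/1049) = -5 + 1049/3540 = -16651/3540

-16651/3540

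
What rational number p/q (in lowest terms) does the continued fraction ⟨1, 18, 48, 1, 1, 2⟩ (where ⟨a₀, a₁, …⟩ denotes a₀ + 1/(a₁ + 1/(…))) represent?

a_0 = 1: 1/1
a_1 = 18: 19/18
a_2 = 48: 913/865
a_3 = 1: 932/883
a_4 = 1: 1845/1748
a_5 = 2: 4622/4379

4622/4379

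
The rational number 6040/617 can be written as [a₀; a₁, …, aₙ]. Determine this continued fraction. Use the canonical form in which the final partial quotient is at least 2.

[9; 1, 3, 1, 2, 1, 15, 2]

6040 ÷ 617 → quotient 9, remainder 487
617 ÷ 487 → quotient 1, remainder 130
487 ÷ 130 → quotient 3, remainder 97
130 ÷ 97 → quotient 1, remainder 33
97 ÷ 33 → quotient 2, remainder 31
33 ÷ 31 → quotient 1, remainder 2
31 ÷ 2 → quotient 15, remainder 1
2 ÷ 1 → quotient 2, remainder 0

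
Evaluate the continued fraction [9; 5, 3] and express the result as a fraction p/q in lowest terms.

Compute successive convergents:
a_0 = 9: 9/1
a_1 = 5: 46/5
a_2 = 3: 147/16

147/16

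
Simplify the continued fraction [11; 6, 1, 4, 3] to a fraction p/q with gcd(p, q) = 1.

a_0 = 11: 11/1
a_1 = 6: 67/6
a_2 = 1: 78/7
a_3 = 4: 379/34
a_4 = 3: 1215/109

1215/109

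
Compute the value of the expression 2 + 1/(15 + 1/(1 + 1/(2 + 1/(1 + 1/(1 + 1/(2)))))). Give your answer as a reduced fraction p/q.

a_0 = 2: 2/1
a_1 = 15: 31/15
a_2 = 1: 33/16
a_3 = 2: 97/47
a_4 = 1: 130/63
a_5 = 1: 227/110
a_6 = 2: 584/283

584/283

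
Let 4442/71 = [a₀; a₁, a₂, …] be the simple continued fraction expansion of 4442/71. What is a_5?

4442 = 62·71 + 40, so a_0 = 62
71 = 1·40 + 31, so a_1 = 1
40 = 1·31 + 9, so a_2 = 1
31 = 3·9 + 4, so a_3 = 3
9 = 2·4 + 1, so a_4 = 2
4 = 4·1 + 0, so a_5 = 4

4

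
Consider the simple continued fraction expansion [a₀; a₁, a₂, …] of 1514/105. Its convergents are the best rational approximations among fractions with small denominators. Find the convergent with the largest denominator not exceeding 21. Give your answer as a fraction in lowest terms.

173/12

List convergents until the denominator exceeds the bound:
a_0 = 14: 14/1  (≤ bound)
a_1 = 2: 29/2  (≤ bound)
a_2 = 2: 72/5  (≤ bound)
a_3 = 1: 101/7  (≤ bound)
a_4 = 1: 173/12  (≤ bound)
a_5 = 2: 447/31  (> 21, stop)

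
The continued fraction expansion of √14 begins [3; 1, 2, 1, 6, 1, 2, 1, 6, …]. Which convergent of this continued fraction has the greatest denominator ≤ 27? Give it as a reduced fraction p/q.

List convergents until the denominator exceeds the bound:
a_0 = 3: 3/1  (≤ bound)
a_1 = 1: 4/1  (≤ bound)
a_2 = 2: 11/3  (≤ bound)
a_3 = 1: 15/4  (≤ bound)
a_4 = 6: 101/27  (≤ bound)
a_5 = 1: 116/31  (> 27, stop)

101/27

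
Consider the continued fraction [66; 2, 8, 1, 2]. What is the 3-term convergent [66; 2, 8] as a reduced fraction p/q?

1130/17

a_0 = 66: 66/1
a_1 = 2: 133/2
a_2 = 8: 1130/17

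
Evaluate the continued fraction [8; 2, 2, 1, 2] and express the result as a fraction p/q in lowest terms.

160/19

Starting at the tail and folding back:
Start with 2.
1 + 1/(2/1) = 1 + 1/2 = 3/2
2 + 1/(3/2) = 2 + 2/3 = 8/3
2 + 1/(8/3) = 2 + 3/8 = 19/8
8 + 1/(19/8) = 8 + 8/19 = 160/19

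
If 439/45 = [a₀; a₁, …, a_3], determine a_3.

⌊439/45⌋ = 9, remainder 34
⌊45/34⌋ = 1, remainder 11
⌊34/11⌋ = 3, remainder 1
⌊11/1⌋ = 11, remainder 0

11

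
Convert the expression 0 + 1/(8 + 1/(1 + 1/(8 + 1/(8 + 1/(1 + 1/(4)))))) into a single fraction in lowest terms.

Start with 4.
1 + 1/(4/1) = 1 + 1/4 = 5/4
8 + 1/(5/4) = 8 + 4/5 = 44/5
8 + 1/(44/5) = 8 + 5/44 = 357/44
1 + 1/(357/44) = 1 + 44/357 = 401/357
8 + 1/(401/357) = 8 + 357/401 = 3565/401
0 + 1/(3565/401) = 0 + 401/3565 = 401/3565

401/3565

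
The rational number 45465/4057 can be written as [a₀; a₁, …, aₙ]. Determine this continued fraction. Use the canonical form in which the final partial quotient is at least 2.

[11; 4, 1, 5, 3, 3, 13]

Repeatedly divide and take the remainder:
45465 = 11·4057 + 838, so a_0 = 11
4057 = 4·838 + 705, so a_1 = 4
838 = 1·705 + 133, so a_2 = 1
705 = 5·133 + 40, so a_3 = 5
133 = 3·40 + 13, so a_4 = 3
40 = 3·13 + 1, so a_5 = 3
13 = 13·1 + 0, so a_6 = 13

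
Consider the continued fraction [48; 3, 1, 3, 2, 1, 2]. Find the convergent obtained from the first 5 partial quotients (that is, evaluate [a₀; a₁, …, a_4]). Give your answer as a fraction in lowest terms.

1641/34

Work from the innermost term outward:
Start with 2.
3 + 1/(2/1) = 3 + 1/2 = 7/2
1 + 1/(7/2) = 1 + 2/7 = 9/7
3 + 1/(9/7) = 3 + 7/9 = 34/9
48 + 1/(34/9) = 48 + 9/34 = 1641/34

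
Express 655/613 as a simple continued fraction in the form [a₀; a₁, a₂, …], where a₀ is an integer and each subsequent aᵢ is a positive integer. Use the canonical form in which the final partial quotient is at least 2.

Run the Euclidean algorithm, recording each quotient:
⌊655/613⌋ = 1, remainder 42
⌊613/42⌋ = 14, remainder 25
⌊42/25⌋ = 1, remainder 17
⌊25/17⌋ = 1, remainder 8
⌊17/8⌋ = 2, remainder 1
⌊8/1⌋ = 8, remainder 0

[1; 14, 1, 1, 2, 8]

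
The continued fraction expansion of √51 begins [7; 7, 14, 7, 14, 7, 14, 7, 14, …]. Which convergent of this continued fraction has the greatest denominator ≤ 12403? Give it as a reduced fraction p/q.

List convergents until the denominator exceeds the bound:
a_0 = 7: 7/1  (≤ bound)
a_1 = 7: 50/7  (≤ bound)
a_2 = 14: 707/99  (≤ bound)
a_3 = 7: 4999/700  (≤ bound)
a_4 = 14: 70693/9899  (≤ bound)
a_5 = 7: 499850/69993  (> 12403, stop)

70693/9899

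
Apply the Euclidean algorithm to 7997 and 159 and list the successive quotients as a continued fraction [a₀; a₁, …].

⌊7997/159⌋ = 50, remainder 47
⌊159/47⌋ = 3, remainder 18
⌊47/18⌋ = 2, remainder 11
⌊18/11⌋ = 1, remainder 7
⌊11/7⌋ = 1, remainder 4
⌊7/4⌋ = 1, remainder 3
⌊4/3⌋ = 1, remainder 1
⌊3/1⌋ = 3, remainder 0

[50; 3, 2, 1, 1, 1, 1, 3]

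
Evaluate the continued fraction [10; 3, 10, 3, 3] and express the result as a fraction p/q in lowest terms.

Compute successive convergents:
a_0 = 10: 10/1
a_1 = 3: 31/3
a_2 = 10: 320/31
a_3 = 3: 991/96
a_4 = 3: 3293/319

3293/319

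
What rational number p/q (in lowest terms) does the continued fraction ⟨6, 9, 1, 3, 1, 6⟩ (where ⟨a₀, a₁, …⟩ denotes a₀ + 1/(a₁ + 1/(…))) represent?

2032/333

Start with 6.
1 + 1/(6/1) = 1 + 1/6 = 7/6
3 + 1/(7/6) = 3 + 6/7 = 27/7
1 + 1/(27/7) = 1 + 7/27 = 34/27
9 + 1/(34/27) = 9 + 27/34 = 333/34
6 + 1/(333/34) = 6 + 34/333 = 2032/333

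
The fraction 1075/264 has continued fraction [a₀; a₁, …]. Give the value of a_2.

1

Repeatedly divide and take the remainder:
1075 ÷ 264 → quotient 4, remainder 19
264 ÷ 19 → quotient 13, remainder 17
19 ÷ 17 → quotient 1, remainder 2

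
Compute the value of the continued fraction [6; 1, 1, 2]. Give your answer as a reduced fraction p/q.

33/5

Start with 2.
1 + 1/(2/1) = 1 + 1/2 = 3/2
1 + 1/(3/2) = 1 + 2/3 = 5/3
6 + 1/(5/3) = 6 + 3/5 = 33/5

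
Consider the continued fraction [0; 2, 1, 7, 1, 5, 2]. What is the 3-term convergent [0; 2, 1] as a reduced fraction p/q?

Start with 1.
2 + 1/(1/1) = 2 + 1/1 = 3/1
0 + 1/(3/1) = 0 + 1/3 = 1/3

1/3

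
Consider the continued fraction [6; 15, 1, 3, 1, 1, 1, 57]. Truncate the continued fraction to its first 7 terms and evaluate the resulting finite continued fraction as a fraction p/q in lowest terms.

Start with 1.
1 + 1/(1/1) = 1 + 1/1 = 2/1
1 + 1/(2/1) = 1 + 1/2 = 3/2
3 + 1/(3/2) = 3 + 2/3 = 11/3
1 + 1/(11/3) = 1 + 3/11 = 14/11
15 + 1/(14/11) = 15 + 11/14 = 221/14
6 + 1/(221/14) = 6 + 14/221 = 1340/221

1340/221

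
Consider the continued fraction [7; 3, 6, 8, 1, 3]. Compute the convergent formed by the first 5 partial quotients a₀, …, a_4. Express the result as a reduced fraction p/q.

Start with 1.
8 + 1/(1/1) = 8 + 1/1 = 9/1
6 + 1/(9/1) = 6 + 1/9 = 55/9
3 + 1/(55/9) = 3 + 9/55 = 174/55
7 + 1/(174/55) = 7 + 55/174 = 1273/174

1273/174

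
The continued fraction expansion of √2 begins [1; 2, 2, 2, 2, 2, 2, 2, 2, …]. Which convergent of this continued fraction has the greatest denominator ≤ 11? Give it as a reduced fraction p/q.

a_0 = 1: 1/1  (≤ bound)
a_1 = 2: 3/2  (≤ bound)
a_2 = 2: 7/5  (≤ bound)
a_3 = 2: 17/12  (> 11, stop)

7/5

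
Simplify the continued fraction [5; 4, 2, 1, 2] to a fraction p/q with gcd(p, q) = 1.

183/35

Use the convergent recurrence hₖ = aₖ·hₖ₋₁ + hₖ₋₂ (and likewise for the denominators kₖ):
a_0 = 5: 5/1
a_1 = 4: 21/4
a_2 = 2: 47/9
a_3 = 1: 68/13
a_4 = 2: 183/35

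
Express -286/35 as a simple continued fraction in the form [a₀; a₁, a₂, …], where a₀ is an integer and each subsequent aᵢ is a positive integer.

[-9; 1, 4, 1, 5]

⌊-286/35⌋ = -9, remainder 29
⌊35/29⌋ = 1, remainder 6
⌊29/6⌋ = 4, remainder 5
⌊6/5⌋ = 1, remainder 1
⌊5/1⌋ = 5, remainder 0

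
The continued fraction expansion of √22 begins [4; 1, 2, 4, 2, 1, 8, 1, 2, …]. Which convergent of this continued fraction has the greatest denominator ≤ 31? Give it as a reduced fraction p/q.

List convergents until the denominator exceeds the bound:
a_0 = 4: 4/1  (≤ bound)
a_1 = 1: 5/1  (≤ bound)
a_2 = 2: 14/3  (≤ bound)
a_3 = 4: 61/13  (≤ bound)
a_4 = 2: 136/29  (≤ bound)
a_5 = 1: 197/42  (> 31, stop)

136/29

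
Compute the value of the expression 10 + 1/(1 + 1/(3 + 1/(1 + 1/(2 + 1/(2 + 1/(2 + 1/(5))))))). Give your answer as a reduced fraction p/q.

4671/433

a_0 = 10: 10/1
a_1 = 1: 11/1
a_2 = 3: 43/4
a_3 = 1: 54/5
a_4 = 2: 151/14
a_5 = 2: 356/33
a_6 = 2: 863/80
a_7 = 5: 4671/433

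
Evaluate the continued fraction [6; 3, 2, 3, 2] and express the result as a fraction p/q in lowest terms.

Start with 2.
3 + 1/(2/1) = 3 + 1/2 = 7/2
2 + 1/(7/2) = 2 + 2/7 = 16/7
3 + 1/(16/7) = 3 + 7/16 = 55/16
6 + 1/(55/16) = 6 + 16/55 = 346/55

346/55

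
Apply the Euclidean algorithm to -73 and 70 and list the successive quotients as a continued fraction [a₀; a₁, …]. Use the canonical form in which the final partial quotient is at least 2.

[-2; 1, 22, 3]

Run the Euclidean algorithm, recording each quotient:
⌊-73/70⌋ = -2, remainder 67
⌊70/67⌋ = 1, remainder 3
⌊67/3⌋ = 22, remainder 1
⌊3/1⌋ = 3, remainder 0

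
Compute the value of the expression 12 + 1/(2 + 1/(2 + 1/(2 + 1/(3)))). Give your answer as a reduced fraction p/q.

Start with 3.
2 + 1/(3/1) = 2 + 1/3 = 7/3
2 + 1/(7/3) = 2 + 3/7 = 17/7
2 + 1/(17/7) = 2 + 7/17 = 41/17
12 + 1/(41/17) = 12 + 17/41 = 509/41

509/41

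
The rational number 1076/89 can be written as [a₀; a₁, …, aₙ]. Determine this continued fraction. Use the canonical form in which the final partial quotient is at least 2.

[12; 11, 8]

Apply division with remainder until the remainder is 0:
1076 ÷ 89 → quotient 12, remainder 8
89 ÷ 8 → quotient 11, remainder 1
8 ÷ 1 → quotient 8, remainder 0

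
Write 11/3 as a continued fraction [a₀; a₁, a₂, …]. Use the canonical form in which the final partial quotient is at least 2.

[3; 1, 2]

Run the Euclidean algorithm, recording each quotient:
⌊11/3⌋ = 3, remainder 2
⌊3/2⌋ = 1, remainder 1
⌊2/1⌋ = 2, remainder 0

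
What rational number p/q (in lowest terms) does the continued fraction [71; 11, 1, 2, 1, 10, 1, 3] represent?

153615/2161

Compute successive convergents:
a_0 = 71: 71/1
a_1 = 11: 782/11
a_2 = 1: 853/12
a_3 = 2: 2488/35
a_4 = 1: 3341/47
a_5 = 10: 35898/505
a_6 = 1: 39239/552
a_7 = 3: 153615/2161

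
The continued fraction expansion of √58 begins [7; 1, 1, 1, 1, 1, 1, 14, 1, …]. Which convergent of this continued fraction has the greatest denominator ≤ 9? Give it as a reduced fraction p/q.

61/8

a_0 = 7: 7/1  (≤ bound)
a_1 = 1: 8/1  (≤ bound)
a_2 = 1: 15/2  (≤ bound)
a_3 = 1: 23/3  (≤ bound)
a_4 = 1: 38/5  (≤ bound)
a_5 = 1: 61/8  (≤ bound)
a_6 = 1: 99/13  (> 9, stop)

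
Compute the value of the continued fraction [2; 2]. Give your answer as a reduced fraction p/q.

a_0 = 2: 2/1
a_1 = 2: 5/2

5/2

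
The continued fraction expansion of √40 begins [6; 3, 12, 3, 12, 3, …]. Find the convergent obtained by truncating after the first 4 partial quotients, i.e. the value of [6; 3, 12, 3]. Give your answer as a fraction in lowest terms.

Starting at the tail and folding back:
Start with 3.
12 + 1/(3/1) = 12 + 1/3 = 37/3
3 + 1/(37/3) = 3 + 3/37 = 114/37
6 + 1/(114/37) = 6 + 37/114 = 721/114

721/114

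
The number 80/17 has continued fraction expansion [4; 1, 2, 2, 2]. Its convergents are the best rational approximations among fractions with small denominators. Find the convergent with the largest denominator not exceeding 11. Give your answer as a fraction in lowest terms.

33/7

List convergents until the denominator exceeds the bound:
a_0 = 4: 4/1  (≤ bound)
a_1 = 1: 5/1  (≤ bound)
a_2 = 2: 14/3  (≤ bound)
a_3 = 2: 33/7  (≤ bound)
a_4 = 2: 80/17  (> 11, stop)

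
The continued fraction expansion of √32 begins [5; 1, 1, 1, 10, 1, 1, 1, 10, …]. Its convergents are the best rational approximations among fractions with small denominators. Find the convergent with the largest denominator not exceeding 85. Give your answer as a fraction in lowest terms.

List convergents until the denominator exceeds the bound:
a_0 = 5: 5/1  (≤ bound)
a_1 = 1: 6/1  (≤ bound)
a_2 = 1: 11/2  (≤ bound)
a_3 = 1: 17/3  (≤ bound)
a_4 = 10: 181/32  (≤ bound)
a_5 = 1: 198/35  (≤ bound)
a_6 = 1: 379/67  (≤ bound)
a_7 = 1: 577/102  (> 85, stop)

379/67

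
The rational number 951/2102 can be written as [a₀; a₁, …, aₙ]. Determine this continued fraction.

Run the Euclidean algorithm, recording each quotient:
⌊951/2102⌋ = 0, remainder 951
⌊2102/951⌋ = 2, remainder 200
⌊951/200⌋ = 4, remainder 151
⌊200/151⌋ = 1, remainder 49
⌊151/49⌋ = 3, remainder 4
⌊49/4⌋ = 12, remainder 1
⌊4/1⌋ = 4, remainder 0

[0; 2, 4, 1, 3, 12, 4]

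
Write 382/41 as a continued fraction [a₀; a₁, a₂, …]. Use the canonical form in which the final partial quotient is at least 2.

382 = 9·41 + 13, so a_0 = 9
41 = 3·13 + 2, so a_1 = 3
13 = 6·2 + 1, so a_2 = 6
2 = 2·1 + 0, so a_3 = 2

[9; 3, 6, 2]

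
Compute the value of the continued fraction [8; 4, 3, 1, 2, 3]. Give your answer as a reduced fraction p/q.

Compute successive convergents:
a_0 = 8: 8/1
a_1 = 4: 33/4
a_2 = 3: 107/13
a_3 = 1: 140/17
a_4 = 2: 387/47
a_5 = 3: 1301/158

1301/158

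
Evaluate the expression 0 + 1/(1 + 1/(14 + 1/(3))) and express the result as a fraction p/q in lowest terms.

Compute successive convergents:
a_0 = 0: 0/1
a_1 = 1: 1/1
a_2 = 14: 14/15
a_3 = 3: 43/46

43/46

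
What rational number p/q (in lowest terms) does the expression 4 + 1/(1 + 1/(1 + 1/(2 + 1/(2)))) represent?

55/12

a_0 = 4: 4/1
a_1 = 1: 5/1
a_2 = 1: 9/2
a_3 = 2: 23/5
a_4 = 2: 55/12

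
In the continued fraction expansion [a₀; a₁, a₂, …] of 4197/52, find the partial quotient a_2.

4197 ÷ 52 → quotient 80, remainder 37
52 ÷ 37 → quotient 1, remainder 15
37 ÷ 15 → quotient 2, remainder 7

2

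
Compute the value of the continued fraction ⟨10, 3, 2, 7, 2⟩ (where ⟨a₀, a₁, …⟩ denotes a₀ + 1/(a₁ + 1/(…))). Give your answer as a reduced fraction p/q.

Start with 2.
7 + 1/(2/1) = 7 + 1/2 = 15/2
2 + 1/(15/2) = 2 + 2/15 = 32/15
3 + 1/(32/15) = 3 + 15/32 = 111/32
10 + 1/(111/32) = 10 + 32/111 = 1142/111

1142/111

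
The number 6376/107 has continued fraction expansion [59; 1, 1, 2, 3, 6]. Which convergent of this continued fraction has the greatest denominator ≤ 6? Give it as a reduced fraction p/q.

a_0 = 59: 59/1  (≤ bound)
a_1 = 1: 60/1  (≤ bound)
a_2 = 1: 119/2  (≤ bound)
a_3 = 2: 298/5  (≤ bound)
a_4 = 3: 1013/17  (> 6, stop)

298/5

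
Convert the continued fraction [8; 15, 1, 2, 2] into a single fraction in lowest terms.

887/110

Start with 2.
2 + 1/(2/1) = 2 + 1/2 = 5/2
1 + 1/(5/2) = 1 + 2/5 = 7/5
15 + 1/(7/5) = 15 + 5/7 = 110/7
8 + 1/(110/7) = 8 + 7/110 = 887/110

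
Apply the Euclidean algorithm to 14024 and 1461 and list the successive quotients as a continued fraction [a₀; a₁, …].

Apply division with remainder until the remainder is 0:
14024 ÷ 1461 → quotient 9, remainder 875
1461 ÷ 875 → quotient 1, remainder 586
875 ÷ 586 → quotient 1, remainder 289
586 ÷ 289 → quotient 2, remainder 8
289 ÷ 8 → quotient 36, remainder 1
8 ÷ 1 → quotient 8, remainder 0

[9; 1, 1, 2, 36, 8]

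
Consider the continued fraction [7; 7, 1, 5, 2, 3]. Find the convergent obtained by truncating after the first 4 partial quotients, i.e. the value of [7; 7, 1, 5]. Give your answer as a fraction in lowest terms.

335/47

a_0 = 7: 7/1
a_1 = 7: 50/7
a_2 = 1: 57/8
a_3 = 5: 335/47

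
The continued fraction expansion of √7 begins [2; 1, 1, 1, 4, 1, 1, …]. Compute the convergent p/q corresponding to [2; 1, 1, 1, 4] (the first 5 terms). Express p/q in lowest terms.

37/14

Start with 4.
1 + 1/(4/1) = 1 + 1/4 = 5/4
1 + 1/(5/4) = 1 + 4/5 = 9/5
1 + 1/(9/5) = 1 + 5/9 = 14/9
2 + 1/(14/9) = 2 + 9/14 = 37/14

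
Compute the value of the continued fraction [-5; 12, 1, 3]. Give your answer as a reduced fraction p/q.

-251/51

a_0 = -5: -5/1
a_1 = 12: -59/12
a_2 = 1: -64/13
a_3 = 3: -251/51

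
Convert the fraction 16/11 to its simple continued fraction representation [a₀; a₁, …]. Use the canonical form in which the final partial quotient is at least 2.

⌊16/11⌋ = 1, remainder 5
⌊11/5⌋ = 2, remainder 1
⌊5/1⌋ = 5, remainder 0

[1; 2, 5]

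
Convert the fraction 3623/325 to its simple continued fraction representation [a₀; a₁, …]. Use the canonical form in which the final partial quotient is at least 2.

[11; 6, 1, 3, 2, 1, 3]

Apply division with remainder until the remainder is 0:
3623 = 11·325 + 48, so a_0 = 11
325 = 6·48 + 37, so a_1 = 6
48 = 1·37 + 11, so a_2 = 1
37 = 3·11 + 4, so a_3 = 3
11 = 2·4 + 3, so a_4 = 2
4 = 1·3 + 1, so a_5 = 1
3 = 3·1 + 0, so a_6 = 3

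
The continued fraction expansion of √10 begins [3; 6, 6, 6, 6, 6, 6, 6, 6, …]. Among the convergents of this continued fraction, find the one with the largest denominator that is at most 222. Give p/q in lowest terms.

117/37

List convergents until the denominator exceeds the bound:
a_0 = 3: 3/1  (≤ bound)
a_1 = 6: 19/6  (≤ bound)
a_2 = 6: 117/37  (≤ bound)
a_3 = 6: 721/228  (> 222, stop)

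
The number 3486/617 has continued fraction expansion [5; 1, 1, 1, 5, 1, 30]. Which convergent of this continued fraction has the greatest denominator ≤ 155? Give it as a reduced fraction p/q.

a_0 = 5: 5/1  (≤ bound)
a_1 = 1: 6/1  (≤ bound)
a_2 = 1: 11/2  (≤ bound)
a_3 = 1: 17/3  (≤ bound)
a_4 = 5: 96/17  (≤ bound)
a_5 = 1: 113/20  (≤ bound)
a_6 = 30: 3486/617  (> 155, stop)

113/20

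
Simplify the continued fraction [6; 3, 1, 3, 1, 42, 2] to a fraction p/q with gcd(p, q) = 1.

a_0 = 6: 6/1
a_1 = 3: 19/3
a_2 = 1: 25/4
a_3 = 3: 94/15
a_4 = 1: 119/19
a_5 = 42: 5092/813
a_6 = 2: 10303/1645

10303/1645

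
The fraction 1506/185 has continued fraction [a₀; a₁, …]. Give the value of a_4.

2

Run the Euclidean algorithm, recording each quotient:
1506 = 8·185 + 26, so a_0 = 8
185 = 7·26 + 3, so a_1 = 7
26 = 8·3 + 2, so a_2 = 8
3 = 1·2 + 1, so a_3 = 1
2 = 2·1 + 0, so a_4 = 2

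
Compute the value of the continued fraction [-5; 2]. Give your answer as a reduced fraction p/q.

Start with 2.
-5 + 1/(2/1) = -5 + 1/2 = -9/2

-9/2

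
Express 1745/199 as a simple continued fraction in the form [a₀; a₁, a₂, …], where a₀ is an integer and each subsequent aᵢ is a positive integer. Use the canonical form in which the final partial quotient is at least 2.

[8; 1, 3, 3, 15]

Repeatedly divide and take the remainder:
⌊1745/199⌋ = 8, remainder 153
⌊199/153⌋ = 1, remainder 46
⌊153/46⌋ = 3, remainder 15
⌊46/15⌋ = 3, remainder 1
⌊15/1⌋ = 15, remainder 0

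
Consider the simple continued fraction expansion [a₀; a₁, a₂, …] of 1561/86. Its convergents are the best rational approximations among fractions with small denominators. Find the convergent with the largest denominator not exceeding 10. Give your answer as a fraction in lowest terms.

127/7

List convergents until the denominator exceeds the bound:
a_0 = 18: 18/1  (≤ bound)
a_1 = 6: 109/6  (≤ bound)
a_2 = 1: 127/7  (≤ bound)
a_3 = 1: 236/13  (> 10, stop)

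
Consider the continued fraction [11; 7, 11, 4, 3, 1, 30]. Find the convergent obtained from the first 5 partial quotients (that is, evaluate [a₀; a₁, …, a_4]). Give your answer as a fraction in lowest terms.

Compute successive convergents:
a_0 = 11: 11/1
a_1 = 7: 78/7
a_2 = 11: 869/78
a_3 = 4: 3554/319
a_4 = 3: 11531/1035

11531/1035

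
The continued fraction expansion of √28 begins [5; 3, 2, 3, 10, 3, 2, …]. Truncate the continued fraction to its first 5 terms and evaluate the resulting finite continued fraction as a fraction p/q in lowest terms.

1307/247

Starting at the tail and folding back:
Start with 10.
3 + 1/(10/1) = 3 + 1/10 = 31/10
2 + 1/(31/10) = 2 + 10/31 = 72/31
3 + 1/(72/31) = 3 + 31/72 = 247/72
5 + 1/(247/72) = 5 + 72/247 = 1307/247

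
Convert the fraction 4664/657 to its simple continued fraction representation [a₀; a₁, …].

Apply division with remainder until the remainder is 0:
4664 = 7·657 + 65, so a_0 = 7
657 = 10·65 + 7, so a_1 = 10
65 = 9·7 + 2, so a_2 = 9
7 = 3·2 + 1, so a_3 = 3
2 = 2·1 + 0, so a_4 = 2

[7; 10, 9, 3, 2]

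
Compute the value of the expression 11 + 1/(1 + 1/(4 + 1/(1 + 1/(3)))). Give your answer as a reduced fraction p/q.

a_0 = 11: 11/1
a_1 = 1: 12/1
a_2 = 4: 59/5
a_3 = 1: 71/6
a_4 = 3: 272/23

272/23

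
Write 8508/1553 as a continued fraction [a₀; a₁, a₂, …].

Apply division with remainder until the remainder is 0:
8508 = 5·1553 + 743, so a_0 = 5
1553 = 2·743 + 67, so a_1 = 2
743 = 11·67 + 6, so a_2 = 11
67 = 11·6 + 1, so a_3 = 11
6 = 6·1 + 0, so a_4 = 6

[5; 2, 11, 11, 6]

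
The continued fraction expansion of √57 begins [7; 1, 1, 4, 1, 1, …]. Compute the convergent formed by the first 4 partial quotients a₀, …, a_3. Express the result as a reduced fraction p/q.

Compute successive convergents:
a_0 = 7: 7/1
a_1 = 1: 8/1
a_2 = 1: 15/2
a_3 = 4: 68/9

68/9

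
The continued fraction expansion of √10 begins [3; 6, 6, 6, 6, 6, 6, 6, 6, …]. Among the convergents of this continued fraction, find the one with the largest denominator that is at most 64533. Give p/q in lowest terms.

a_0 = 3: 3/1  (≤ bound)
a_1 = 6: 19/6  (≤ bound)
a_2 = 6: 117/37  (≤ bound)
a_3 = 6: 721/228  (≤ bound)
a_4 = 6: 4443/1405  (≤ bound)
a_5 = 6: 27379/8658  (≤ bound)
a_6 = 6: 168717/53353  (≤ bound)
a_7 = 6: 1039681/328776  (> 64533, stop)

168717/53353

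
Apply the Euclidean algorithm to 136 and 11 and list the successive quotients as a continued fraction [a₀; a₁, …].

[12; 2, 1, 3]

⌊136/11⌋ = 12, remainder 4
⌊11/4⌋ = 2, remainder 3
⌊4/3⌋ = 1, remainder 1
⌊3/1⌋ = 3, remainder 0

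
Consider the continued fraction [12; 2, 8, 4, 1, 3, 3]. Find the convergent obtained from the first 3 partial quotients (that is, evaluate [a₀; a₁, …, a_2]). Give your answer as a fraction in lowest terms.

212/17

a_0 = 12: 12/1
a_1 = 2: 25/2
a_2 = 8: 212/17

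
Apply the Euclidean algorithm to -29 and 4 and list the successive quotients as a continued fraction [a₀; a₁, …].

[-8; 1, 3]

Repeatedly divide and take the remainder:
⌊-29/4⌋ = -8, remainder 3
⌊4/3⌋ = 1, remainder 1
⌊3/1⌋ = 3, remainder 0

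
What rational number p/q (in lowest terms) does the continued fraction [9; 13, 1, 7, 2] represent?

2141/236

Starting at the tail and folding back:
Start with 2.
7 + 1/(2/1) = 7 + 1/2 = 15/2
1 + 1/(15/2) = 1 + 2/15 = 17/15
13 + 1/(17/15) = 13 + 15/17 = 236/17
9 + 1/(236/17) = 9 + 17/236 = 2141/236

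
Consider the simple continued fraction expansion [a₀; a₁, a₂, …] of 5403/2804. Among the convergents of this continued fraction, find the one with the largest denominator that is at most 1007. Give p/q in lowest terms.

a_0 = 1: 1/1  (≤ bound)
a_1 = 1: 2/1  (≤ bound)
a_2 = 12: 25/13  (≤ bound)
a_3 = 1: 27/14  (≤ bound)
a_4 = 2: 79/41  (≤ bound)
a_5 = 9: 738/383  (≤ bound)
a_6 = 2: 1555/807  (≤ bound)
a_7 = 3: 5403/2804  (> 1007, stop)

1555/807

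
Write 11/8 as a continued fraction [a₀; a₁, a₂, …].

[1; 2, 1, 2]

Run the Euclidean algorithm, recording each quotient:
⌊11/8⌋ = 1, remainder 3
⌊8/3⌋ = 2, remainder 2
⌊3/2⌋ = 1, remainder 1
⌊2/1⌋ = 2, remainder 0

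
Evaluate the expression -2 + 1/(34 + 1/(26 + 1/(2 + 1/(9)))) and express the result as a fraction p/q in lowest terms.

-33739/17121

Build up convergents one term at a time:
a_0 = -2: -2/1
a_1 = 34: -67/34
a_2 = 26: -1744/885
a_3 = 2: -3555/1804
a_4 = 9: -33739/17121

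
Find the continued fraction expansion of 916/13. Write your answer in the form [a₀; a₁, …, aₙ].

Repeatedly divide and take the remainder:
916 = 70·13 + 6, so a_0 = 70
13 = 2·6 + 1, so a_1 = 2
6 = 6·1 + 0, so a_2 = 6

[70; 2, 6]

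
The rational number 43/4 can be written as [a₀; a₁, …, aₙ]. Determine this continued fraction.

[10; 1, 3]

43 = 10·4 + 3, so a_0 = 10
4 = 1·3 + 1, so a_1 = 1
3 = 3·1 + 0, so a_2 = 3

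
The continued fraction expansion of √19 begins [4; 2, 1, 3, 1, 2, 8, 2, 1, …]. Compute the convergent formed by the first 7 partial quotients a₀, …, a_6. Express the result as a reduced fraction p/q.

1421/326

Work from the innermost term outward:
Start with 8.
2 + 1/(8/1) = 2 + 1/8 = 17/8
1 + 1/(17/8) = 1 + 8/17 = 25/17
3 + 1/(25/17) = 3 + 17/25 = 92/25
1 + 1/(92/25) = 1 + 25/92 = 117/92
2 + 1/(117/92) = 2 + 92/117 = 326/117
4 + 1/(326/117) = 4 + 117/326 = 1421/326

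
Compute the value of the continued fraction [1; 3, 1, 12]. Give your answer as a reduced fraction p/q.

64/51

Start with 12.
1 + 1/(12/1) = 1 + 1/12 = 13/12
3 + 1/(13/12) = 3 + 12/13 = 51/13
1 + 1/(51/13) = 1 + 13/51 = 64/51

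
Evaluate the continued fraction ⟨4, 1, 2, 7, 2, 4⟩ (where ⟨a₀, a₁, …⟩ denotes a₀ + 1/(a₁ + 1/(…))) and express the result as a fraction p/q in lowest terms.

Use the convergent recurrence hₖ = aₖ·hₖ₋₁ + hₖ₋₂ (and likewise for the denominators kₖ):
a_0 = 4: 4/1
a_1 = 1: 5/1
a_2 = 2: 14/3
a_3 = 7: 103/22
a_4 = 2: 220/47
a_5 = 4: 983/210

983/210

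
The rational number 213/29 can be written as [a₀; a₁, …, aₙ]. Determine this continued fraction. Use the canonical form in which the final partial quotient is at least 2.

213 ÷ 29 → quotient 7, remainder 10
29 ÷ 10 → quotient 2, remainder 9
10 ÷ 9 → quotient 1, remainder 1
9 ÷ 1 → quotient 9, remainder 0

[7; 2, 1, 9]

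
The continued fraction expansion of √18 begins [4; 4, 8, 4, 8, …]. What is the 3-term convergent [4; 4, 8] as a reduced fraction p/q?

a_0 = 4: 4/1
a_1 = 4: 17/4
a_2 = 8: 140/33

140/33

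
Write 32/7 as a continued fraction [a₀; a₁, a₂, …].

32 ÷ 7 → quotient 4, remainder 4
7 ÷ 4 → quotient 1, remainder 3
4 ÷ 3 → quotient 1, remainder 1
3 ÷ 1 → quotient 3, remainder 0

[4; 1, 1, 3]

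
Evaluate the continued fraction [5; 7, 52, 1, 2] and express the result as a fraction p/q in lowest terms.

Build up convergents one term at a time:
a_0 = 5: 5/1
a_1 = 7: 36/7
a_2 = 52: 1877/365
a_3 = 1: 1913/372
a_4 = 2: 5703/1109

5703/1109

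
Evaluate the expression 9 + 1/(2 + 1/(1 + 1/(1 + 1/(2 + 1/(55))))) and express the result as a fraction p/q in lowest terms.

6757/720

a_0 = 9: 9/1
a_1 = 2: 19/2
a_2 = 1: 28/3
a_3 = 1: 47/5
a_4 = 2: 122/13
a_5 = 55: 6757/720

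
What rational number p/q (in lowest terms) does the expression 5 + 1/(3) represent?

a_0 = 5: 5/1
a_1 = 3: 16/3

16/3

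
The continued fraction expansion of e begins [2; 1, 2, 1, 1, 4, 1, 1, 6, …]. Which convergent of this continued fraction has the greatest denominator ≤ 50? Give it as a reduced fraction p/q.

106/39

a_0 = 2: 2/1  (≤ bound)
a_1 = 1: 3/1  (≤ bound)
a_2 = 2: 8/3  (≤ bound)
a_3 = 1: 11/4  (≤ bound)
a_4 = 1: 19/7  (≤ bound)
a_5 = 4: 87/32  (≤ bound)
a_6 = 1: 106/39  (≤ bound)
a_7 = 1: 193/71  (> 50, stop)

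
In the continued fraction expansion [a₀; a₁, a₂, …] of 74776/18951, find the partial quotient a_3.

2

⌊74776/18951⌋ = 3, remainder 17923
⌊18951/17923⌋ = 1, remainder 1028
⌊17923/1028⌋ = 17, remainder 447
⌊1028/447⌋ = 2, remainder 134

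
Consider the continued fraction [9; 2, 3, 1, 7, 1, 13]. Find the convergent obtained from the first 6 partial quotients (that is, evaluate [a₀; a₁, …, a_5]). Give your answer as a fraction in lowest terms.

746/79

Collapse the nested fraction from the inside out:
Start with 1.
7 + 1/(1/1) = 7 + 1/1 = 8/1
1 + 1/(8/1) = 1 + 1/8 = 9/8
3 + 1/(9/8) = 3 + 8/9 = 35/9
2 + 1/(35/9) = 2 + 9/35 = 79/35
9 + 1/(79/35) = 9 + 35/79 = 746/79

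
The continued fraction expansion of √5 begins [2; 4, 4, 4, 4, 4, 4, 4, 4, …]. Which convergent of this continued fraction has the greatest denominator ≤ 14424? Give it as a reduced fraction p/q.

a_0 = 2: 2/1  (≤ bound)
a_1 = 4: 9/4  (≤ bound)
a_2 = 4: 38/17  (≤ bound)
a_3 = 4: 161/72  (≤ bound)
a_4 = 4: 682/305  (≤ bound)
a_5 = 4: 2889/1292  (≤ bound)
a_6 = 4: 12238/5473  (≤ bound)
a_7 = 4: 51841/23184  (> 14424, stop)

12238/5473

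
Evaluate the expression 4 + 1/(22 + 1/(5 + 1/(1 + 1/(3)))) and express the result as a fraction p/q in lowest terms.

a_0 = 4: 4/1
a_1 = 22: 89/22
a_2 = 5: 449/111
a_3 = 1: 538/133
a_4 = 3: 2063/510

2063/510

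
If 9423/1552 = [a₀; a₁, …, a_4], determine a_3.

54

Run the Euclidean algorithm, recording each quotient:
9423 ÷ 1552 → quotient 6, remainder 111
1552 ÷ 111 → quotient 13, remainder 109
111 ÷ 109 → quotient 1, remainder 2
109 ÷ 2 → quotient 54, remainder 1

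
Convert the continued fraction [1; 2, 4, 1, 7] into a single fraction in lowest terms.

Start with 7.
1 + 1/(7/1) = 1 + 1/7 = 8/7
4 + 1/(8/7) = 4 + 7/8 = 39/8
2 + 1/(39/8) = 2 + 8/39 = 86/39
1 + 1/(86/39) = 1 + 39/86 = 125/86

125/86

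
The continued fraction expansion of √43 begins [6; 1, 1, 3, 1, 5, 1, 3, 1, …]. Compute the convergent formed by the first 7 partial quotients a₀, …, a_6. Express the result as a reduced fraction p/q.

400/61

Build up convergents one term at a time:
a_0 = 6: 6/1
a_1 = 1: 7/1
a_2 = 1: 13/2
a_3 = 3: 46/7
a_4 = 1: 59/9
a_5 = 5: 341/52
a_6 = 1: 400/61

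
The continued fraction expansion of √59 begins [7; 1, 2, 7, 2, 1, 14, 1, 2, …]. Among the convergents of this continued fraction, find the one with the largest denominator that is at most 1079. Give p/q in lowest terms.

List convergents until the denominator exceeds the bound:
a_0 = 7: 7/1  (≤ bound)
a_1 = 1: 8/1  (≤ bound)
a_2 = 2: 23/3  (≤ bound)
a_3 = 7: 169/22  (≤ bound)
a_4 = 2: 361/47  (≤ bound)
a_5 = 1: 530/69  (≤ bound)
a_6 = 14: 7781/1013  (≤ bound)
a_7 = 1: 8311/1082  (> 1079, stop)

7781/1013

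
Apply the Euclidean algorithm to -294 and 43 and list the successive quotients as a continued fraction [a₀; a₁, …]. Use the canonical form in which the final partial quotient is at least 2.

Run the Euclidean algorithm, recording each quotient:
⌊-294/43⌋ = -7, remainder 7
⌊43/7⌋ = 6, remainder 1
⌊7/1⌋ = 7, remainder 0

[-7; 6, 7]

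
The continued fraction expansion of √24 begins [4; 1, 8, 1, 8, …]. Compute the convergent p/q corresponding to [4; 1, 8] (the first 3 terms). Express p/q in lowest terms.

44/9

Start with 8.
1 + 1/(8/1) = 1 + 1/8 = 9/8
4 + 1/(9/8) = 4 + 8/9 = 44/9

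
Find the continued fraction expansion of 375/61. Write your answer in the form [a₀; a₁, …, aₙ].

[6; 6, 1, 3, 2]

⌊375/61⌋ = 6, remainder 9
⌊61/9⌋ = 6, remainder 7
⌊9/7⌋ = 1, remainder 2
⌊7/2⌋ = 3, remainder 1
⌊2/1⌋ = 2, remainder 0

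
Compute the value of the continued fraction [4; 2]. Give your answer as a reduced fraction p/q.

9/2

Build up convergents one term at a time:
a_0 = 4: 4/1
a_1 = 2: 9/2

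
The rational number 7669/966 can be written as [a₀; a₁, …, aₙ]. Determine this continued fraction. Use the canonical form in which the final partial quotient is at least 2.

⌊7669/966⌋ = 7, remainder 907
⌊966/907⌋ = 1, remainder 59
⌊907/59⌋ = 15, remainder 22
⌊59/22⌋ = 2, remainder 15
⌊22/15⌋ = 1, remainder 7
⌊15/7⌋ = 2, remainder 1
⌊7/1⌋ = 7, remainder 0

[7; 1, 15, 2, 1, 2, 7]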